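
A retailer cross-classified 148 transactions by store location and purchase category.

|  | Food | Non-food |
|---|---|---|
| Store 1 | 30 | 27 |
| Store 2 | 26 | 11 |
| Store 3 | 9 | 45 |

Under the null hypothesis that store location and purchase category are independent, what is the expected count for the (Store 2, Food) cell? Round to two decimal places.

Row total (Store 2) = 37; column total (Food) = 65; grand total N = 148.
Expected count = (row total × column total) / N = 37 × 65 / 148 = 16.25.

16.25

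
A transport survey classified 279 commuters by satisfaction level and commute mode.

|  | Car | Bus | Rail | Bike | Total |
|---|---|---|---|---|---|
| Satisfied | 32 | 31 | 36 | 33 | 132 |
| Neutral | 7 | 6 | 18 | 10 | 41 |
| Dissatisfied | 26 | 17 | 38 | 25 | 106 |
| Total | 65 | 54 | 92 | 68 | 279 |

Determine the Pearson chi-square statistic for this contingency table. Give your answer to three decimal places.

Grand total N = 279.
Expected counts (row total × column total / N):
  Satisfied, Car: 132×65/279 = 30.7527
  Satisfied, Bus: 132×54/279 = 25.5484
  Satisfied, Rail: 132×92/279 = 43.5269
  Satisfied, Bike: 132×68/279 = 32.1720
  Neutral, Car: 41×65/279 = 9.5520
  Neutral, Bus: 41×54/279 = 7.9355
  Neutral, Rail: 41×92/279 = 13.5197
  Neutral, Bike: 41×68/279 = 9.9928
  Dissatisfied, Car: 106×65/279 = 24.6953
  Dissatisfied, Bus: 106×54/279 = 20.5161
  Dissatisfied, Rail: 106×92/279 = 34.9534
  Dissatisfied, Bike: 106×68/279 = 25.8351
Contributions (O − E)²/E:
  (32 − 30.7527)²/30.7527 = 0.0506
  (31 − 25.5484)²/25.5484 = 1.1633
  (36 − 43.5269)²/43.5269 = 1.3016
  (33 − 32.1720)²/32.1720 = 0.0213
  (7 − 9.5520)²/9.5520 = 0.6818
  (6 − 7.9355)²/7.9355 = 0.4721
  (18 − 13.5197)²/13.5197 = 1.4847
  (10 − 9.9928)²/9.9928 = 0.0000
  (26 − 24.6953)²/24.6953 = 0.0689
  (17 − 20.5161)²/20.5161 = 0.6026
  (38 − 34.9534)²/34.9534 = 0.2655
  (25 − 25.8351)²/25.8351 = 0.0270
χ² = 0.0506 + 1.1633 + 1.3016 + 0.0213 + 0.6818 + 0.4721 + 1.4847 + 0.0000 + 0.0689 + 0.6026 + 0.2655 + 0.0270 = 6.139

6.139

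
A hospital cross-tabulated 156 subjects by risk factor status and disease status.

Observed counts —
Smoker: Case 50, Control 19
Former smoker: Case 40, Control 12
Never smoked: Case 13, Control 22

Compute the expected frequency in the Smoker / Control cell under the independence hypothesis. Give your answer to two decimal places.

Row total (Smoker) = 69; column total (Control) = 53; grand total N = 156.
Expected count = (row total × column total) / N = 69 × 53 / 156 = 23.44.

23.44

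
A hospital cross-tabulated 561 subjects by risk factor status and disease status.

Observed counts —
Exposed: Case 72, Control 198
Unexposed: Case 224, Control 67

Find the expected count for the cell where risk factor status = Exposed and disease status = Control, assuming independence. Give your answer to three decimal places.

127.540

Row total (Exposed) = 270; column total (Control) = 265; grand total N = 561.
Expected count = (row total × column total) / N = 270 × 265 / 561 = 127.540.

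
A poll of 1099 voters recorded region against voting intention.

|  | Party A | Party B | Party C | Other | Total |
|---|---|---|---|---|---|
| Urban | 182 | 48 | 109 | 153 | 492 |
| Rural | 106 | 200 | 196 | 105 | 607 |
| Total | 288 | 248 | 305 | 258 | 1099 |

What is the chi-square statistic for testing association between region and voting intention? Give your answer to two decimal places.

136.42

Grand total N = 1099.
Expected counts (row total × column total / N):
  Urban, Party A: 492×288/1099 = 128.932
  Urban, Party B: 492×248/1099 = 111.025
  Urban, Party C: 492×305/1099 = 136.542
  Urban, Other: 492×258/1099 = 115.501
  Rural, Party A: 607×288/1099 = 159.068
  Rural, Party B: 607×248/1099 = 136.975
  Rural, Party C: 607×305/1099 = 168.458
  Rural, Other: 607×258/1099 = 142.499
Contributions (O − E)²/E:
  (182 − 128.932)²/128.932 = 21.8426
  (48 − 111.025)²/111.025 = 35.7771
  (109 − 136.542)²/136.542 = 5.5555
  (153 − 115.501)²/115.501 = 12.1746
  (106 − 159.068)²/159.068 = 17.7045
  (200 − 136.975)²/136.975 = 28.9991
  (196 − 168.458)²/168.458 = 4.5030
  (105 − 142.499)²/142.499 = 9.8680
χ² = 21.8426 + 35.7771 + 5.5555 + 12.1746 + 17.7045 + 28.9991 + 4.5030 + 9.8680 = 136.42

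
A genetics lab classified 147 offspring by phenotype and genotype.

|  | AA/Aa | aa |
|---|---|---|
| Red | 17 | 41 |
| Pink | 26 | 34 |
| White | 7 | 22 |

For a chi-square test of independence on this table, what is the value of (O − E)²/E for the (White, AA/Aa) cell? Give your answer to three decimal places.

Row total (White) = 29; column total (AA/Aa) = 50; N = 147.
Expected count E = 29 × 50 / 147 = 9.8639.
Contribution = (O − E)²/E = (7 − 9.8639)² / 9.8639 = 0.832.

0.832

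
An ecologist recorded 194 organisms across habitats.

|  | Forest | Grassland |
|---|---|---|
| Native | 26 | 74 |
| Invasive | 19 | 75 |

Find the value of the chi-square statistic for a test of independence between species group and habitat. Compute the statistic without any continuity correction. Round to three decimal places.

Row totals: 100, 94. Column totals: 45, 149. Grand total N = 194.
Expected counts (row total × column total / N):
  Native, Forest: 100×45/194 = 23.1959
  Native, Grassland: 100×149/194 = 76.8041
  Invasive, Forest: 94×45/194 = 21.8041
  Invasive, Grassland: 94×149/194 = 72.1959
Contributions (O − E)²/E:
  (26 − 23.1959)²/23.1959 = 0.3390
  (74 − 76.8041)²/76.8041 = 0.1024
  (19 − 21.8041)²/21.8041 = 0.3606
  (75 − 72.1959)²/72.1959 = 0.1089
χ² = 0.3390 + 0.1024 + 0.3606 + 0.1089 = 0.911

0.911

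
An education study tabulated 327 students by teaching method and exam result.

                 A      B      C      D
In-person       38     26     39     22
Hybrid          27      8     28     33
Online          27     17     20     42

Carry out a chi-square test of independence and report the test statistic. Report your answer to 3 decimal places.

Row totals: 125, 96, 106. Column totals: 92, 51, 87, 97. Grand total N = 327.
Expected counts (row total × column total / N):
  In-person, A: 125×92/327 = 35.16820
  In-person, B: 125×51/327 = 19.49541
  In-person, C: 125×87/327 = 33.25688
  In-person, D: 125×97/327 = 37.07951
  Hybrid, A: 96×92/327 = 27.00917
  Hybrid, B: 96×51/327 = 14.97248
  Hybrid, C: 96×87/327 = 25.54128
  Hybrid, D: 96×97/327 = 28.47706
  Online, A: 106×92/327 = 29.82263
  Online, B: 106×51/327 = 16.53211
  Online, C: 106×87/327 = 28.20183
  Online, D: 106×97/327 = 31.44343
Contributions (O − E)²/E:
  (38 − 35.16820)²/35.16820 = 0.2280
  (26 − 19.49541)²/19.49541 = 2.1702
  (39 − 33.25688)²/33.25688 = 0.9918
  (22 − 37.07951)²/37.07951 = 6.1325
  (27 − 27.00917)²/27.00917 = 0.0000
  (8 − 14.97248)²/14.97248 = 3.2470
  (28 − 25.54128)²/25.54128 = 0.2367
  (33 − 28.47706)²/28.47706 = 0.7184
  (27 − 29.82263)²/29.82263 = 0.2672
  (17 − 16.53211)²/16.53211 = 0.0132
  (20 − 28.20183)²/28.20183 = 2.3853
  (42 − 31.44343)²/31.44343 = 3.5442
χ² = 0.2280 + 2.1702 + 0.9918 + 6.1325 + 0.0000 + 3.2470 + 0.2367 + 0.7184 + 0.2672 + 0.0132 + 2.3853 + 3.5442 = 19.935

19.935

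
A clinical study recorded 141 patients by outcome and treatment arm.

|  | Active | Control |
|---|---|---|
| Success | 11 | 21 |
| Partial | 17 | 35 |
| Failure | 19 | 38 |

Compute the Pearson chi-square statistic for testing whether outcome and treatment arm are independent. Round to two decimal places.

0.03

Row totals: 32, 52, 57. Column totals: 47, 94. Grand total N = 141.
Expected counts (row total × column total / N):
  Success, Active: 32×47/141 = 10.667
  Success, Control: 32×94/141 = 21.333
  Partial, Active: 52×47/141 = 17.333
  Partial, Control: 52×94/141 = 34.667
  Failure, Active: 57×47/141 = 19.000
  Failure, Control: 57×94/141 = 38.000
Contributions (O − E)²/E:
  (11 − 10.667)²/10.667 = 0.0104
  (21 − 21.333)²/21.333 = 0.0052
  (17 − 17.333)²/17.333 = 0.0064
  (35 − 34.667)²/34.667 = 0.0032
  (19 − 19.000)²/19.000 = 0.0000
  (38 − 38.000)²/38.000 = 0.0000
χ² = 0.0104 + 0.0052 + 0.0064 + 0.0032 + 0.0000 + 0.0000 = 0.03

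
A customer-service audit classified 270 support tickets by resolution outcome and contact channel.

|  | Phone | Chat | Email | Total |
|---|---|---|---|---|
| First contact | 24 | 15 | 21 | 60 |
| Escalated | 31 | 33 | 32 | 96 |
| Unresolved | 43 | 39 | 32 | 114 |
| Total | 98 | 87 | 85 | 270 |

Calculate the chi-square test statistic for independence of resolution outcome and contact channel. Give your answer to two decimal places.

2.73

Grand total N = 270.
Expected counts (row total × column total / N):
  First contact, Phone: 60×98/270 = 21.778
  First contact, Chat: 60×87/270 = 19.333
  First contact, Email: 60×85/270 = 18.889
  Escalated, Phone: 96×98/270 = 34.844
  Escalated, Chat: 96×87/270 = 30.933
  Escalated, Email: 96×85/270 = 30.222
  Unresolved, Phone: 114×98/270 = 41.378
  Unresolved, Chat: 114×87/270 = 36.733
  Unresolved, Email: 114×85/270 = 35.889
Contributions (O − E)²/E:
  (24 − 21.778)²/21.778 = 0.2267
  (15 − 19.333)²/19.333 = 0.9711
  (21 − 18.889)²/18.889 = 0.2359
  (31 − 34.844)²/34.844 = 0.4241
  (33 − 30.933)²/30.933 = 0.1381
  (32 − 30.222)²/30.222 = 0.1046
  (43 − 41.378)²/41.378 = 0.0636
  (39 − 36.733)²/36.733 = 0.1399
  (32 − 35.889)²/35.889 = 0.4214
χ² = 0.2267 + 0.9711 + 0.2359 + 0.4241 + 0.1381 + 0.1046 + 0.0636 + 0.1399 + 0.4214 = 2.73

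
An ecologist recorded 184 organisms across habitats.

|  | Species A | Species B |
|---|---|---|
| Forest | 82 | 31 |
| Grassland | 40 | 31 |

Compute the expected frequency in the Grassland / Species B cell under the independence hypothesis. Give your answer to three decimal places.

23.924

Row total (Grassland) = 71; column total (Species B) = 62; grand total N = 184.
Expected count = (row total × column total) / N = 71 × 62 / 184 = 23.924.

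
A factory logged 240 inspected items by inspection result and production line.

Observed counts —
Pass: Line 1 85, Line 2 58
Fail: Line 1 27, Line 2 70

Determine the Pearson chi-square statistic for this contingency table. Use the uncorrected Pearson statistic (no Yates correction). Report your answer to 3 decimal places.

23.196

Row totals: 143, 97. Column totals: 112, 128. Grand total N = 240.
Expected counts (row total × column total / N):
  Pass, Line 1: 143×112/240 = 66.7333
  Pass, Line 2: 143×128/240 = 76.2667
  Fail, Line 1: 97×112/240 = 45.2667
  Fail, Line 2: 97×128/240 = 51.7333
Contributions (O − E)²/E:
  (85 − 66.7333)²/66.7333 = 5.0001
  (58 − 76.2667)²/76.2667 = 4.3751
  (27 − 45.2667)²/45.2667 = 7.3713
  (70 − 51.7333)²/51.7333 = 6.4499
χ² = 5.0001 + 4.3751 + 7.3713 + 6.4499 = 23.196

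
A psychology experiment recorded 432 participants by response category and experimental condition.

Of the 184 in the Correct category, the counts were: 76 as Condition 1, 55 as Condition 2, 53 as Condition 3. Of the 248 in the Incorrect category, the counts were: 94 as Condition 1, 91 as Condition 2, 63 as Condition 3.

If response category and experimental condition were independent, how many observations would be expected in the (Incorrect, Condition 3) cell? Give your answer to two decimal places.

66.59

Row total (Incorrect) = 248; column total (Condition 3) = 116; grand total N = 432.
Expected count = (row total × column total) / N = 248 × 116 / 432 = 66.59.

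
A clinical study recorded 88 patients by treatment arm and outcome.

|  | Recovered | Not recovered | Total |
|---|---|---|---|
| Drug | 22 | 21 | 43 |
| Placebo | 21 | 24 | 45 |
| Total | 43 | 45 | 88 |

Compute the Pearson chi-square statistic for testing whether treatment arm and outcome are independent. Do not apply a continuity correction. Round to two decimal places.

Grand total N = 88.
Expected counts (row total × column total / N):
  Drug, Recovered: 43×43/88 = 21.011
  Drug, Not recovered: 43×45/88 = 21.989
  Placebo, Recovered: 45×43/88 = 21.989
  Placebo, Not recovered: 45×45/88 = 23.011
Contributions (O − E)²/E:
  (22 − 21.011)²/21.011 = 0.0466
  (21 − 21.989)²/21.989 = 0.0445
  (21 − 21.989)²/21.989 = 0.0445
  (24 − 23.011)²/23.011 = 0.0425
χ² = 0.0466 + 0.0445 + 0.0445 + 0.0425 = 0.18

0.18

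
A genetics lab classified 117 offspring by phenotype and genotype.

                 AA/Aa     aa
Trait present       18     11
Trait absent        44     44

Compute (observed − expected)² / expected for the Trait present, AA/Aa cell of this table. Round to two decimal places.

0.45

Row total (Trait present) = 29; column total (AA/Aa) = 62; N = 117.
Expected count E = 29 × 62 / 117 = 15.368.
Contribution = (O − E)²/E = (18 − 15.368)² / 15.368 = 0.45.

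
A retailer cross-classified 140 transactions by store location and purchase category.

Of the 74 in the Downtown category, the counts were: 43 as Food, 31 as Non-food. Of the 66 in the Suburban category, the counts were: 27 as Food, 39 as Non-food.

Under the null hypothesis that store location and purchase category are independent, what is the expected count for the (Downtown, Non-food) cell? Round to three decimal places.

37.000

Row total (Downtown) = 74; column total (Non-food) = 70; grand total N = 140.
Expected count = (row total × column total) / N = 74 × 70 / 140 = 37.000.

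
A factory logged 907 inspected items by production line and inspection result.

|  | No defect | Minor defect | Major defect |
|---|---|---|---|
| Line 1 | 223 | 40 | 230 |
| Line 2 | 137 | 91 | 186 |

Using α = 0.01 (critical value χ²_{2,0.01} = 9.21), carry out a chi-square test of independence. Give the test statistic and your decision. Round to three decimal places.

38.464; reject H₀

Row totals: 493, 414. Column totals: 360, 131, 416. Grand total N = 907.
Expected counts (row total × column total / N):
  Line 1, No defect: 493×360/907 = 195.6781
  Line 1, Minor defect: 493×131/907 = 71.2051
  Line 1, Major defect: 493×416/907 = 226.1169
  Line 2, No defect: 414×360/907 = 164.3219
  Line 2, Minor defect: 414×131/907 = 59.7949
  Line 2, Major defect: 414×416/907 = 189.8831
Contributions (O − E)²/E:
  (223 − 195.6781)²/195.6781 = 3.8149
  (40 − 71.2051)²/71.2051 = 13.6754
  (230 − 226.1169)²/226.1169 = 0.0667
  (137 − 164.3219)²/164.3219 = 4.5428
  (91 − 59.7949)²/59.7949 = 16.2850
  (186 − 189.8831)²/189.8831 = 0.0794
χ² = 3.8149 + 13.6754 + 0.0667 + 4.5428 + 16.2850 + 0.0794 = 38.464
df = (2−1)(3−1) = 2. Since 38.464 > 9.21, reject the null hypothesis of independence at α = 0.01.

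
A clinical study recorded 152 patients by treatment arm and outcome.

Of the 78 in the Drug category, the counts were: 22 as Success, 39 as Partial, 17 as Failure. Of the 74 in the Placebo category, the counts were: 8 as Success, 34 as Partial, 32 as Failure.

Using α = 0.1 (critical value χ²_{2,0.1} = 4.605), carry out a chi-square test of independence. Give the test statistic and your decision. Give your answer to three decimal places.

Row totals: 78, 74. Column totals: 30, 73, 49. Grand total N = 152.
Expected counts (row total × column total / N):
  Drug, Success: 78×30/152 = 15.3947
  Drug, Partial: 78×73/152 = 37.4605
  Drug, Failure: 78×49/152 = 25.1447
  Placebo, Success: 74×30/152 = 14.6053
  Placebo, Partial: 74×73/152 = 35.5395
  Placebo, Failure: 74×49/152 = 23.8553
Contributions (O − E)²/E:
  (22 − 15.3947)²/15.3947 = 2.8341
  (39 − 37.4605)²/37.4605 = 0.0633
  (17 − 25.1447)²/25.1447 = 2.6382
  (8 − 14.6053)²/14.6053 = 2.9873
  (34 − 35.5395)²/35.5395 = 0.0667
  (32 − 23.8553)²/23.8553 = 2.7808
χ² = 2.8341 + 0.0633 + 2.6382 + 2.9873 + 0.0667 + 2.7808 = 11.370
df = (2−1)(3−1) = 2. Since 11.370 > 4.605, reject the null hypothesis of independence at α = 0.1.

11.370; reject H₀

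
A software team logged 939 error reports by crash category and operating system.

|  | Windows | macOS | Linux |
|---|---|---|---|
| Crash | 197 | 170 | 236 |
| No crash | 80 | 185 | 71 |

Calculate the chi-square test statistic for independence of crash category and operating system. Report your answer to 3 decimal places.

68.339

Row totals: 603, 336. Column totals: 277, 355, 307. Grand total N = 939.
Expected counts (row total × column total / N):
  Crash, Windows: 603×277/939 = 177.8818
  Crash, macOS: 603×355/939 = 227.9712
  Crash, Linux: 603×307/939 = 197.1470
  No crash, Windows: 336×277/939 = 99.1182
  No crash, macOS: 336×355/939 = 127.0288
  No crash, Linux: 336×307/939 = 109.8530
Contributions (O − E)²/E:
  (197 − 177.8818)²/177.8818 = 2.0548
  (170 − 227.9712)²/227.9712 = 14.7416
  (236 − 197.1470)²/197.1470 = 7.6570
  (80 − 99.1182)²/99.1182 = 3.6876
  (185 − 127.0288)²/127.0288 = 26.4559
  (71 − 109.8530)²/109.8530 = 13.7416
χ² = 2.0548 + 14.7416 + 7.6570 + 3.6876 + 26.4559 + 13.7416 = 68.339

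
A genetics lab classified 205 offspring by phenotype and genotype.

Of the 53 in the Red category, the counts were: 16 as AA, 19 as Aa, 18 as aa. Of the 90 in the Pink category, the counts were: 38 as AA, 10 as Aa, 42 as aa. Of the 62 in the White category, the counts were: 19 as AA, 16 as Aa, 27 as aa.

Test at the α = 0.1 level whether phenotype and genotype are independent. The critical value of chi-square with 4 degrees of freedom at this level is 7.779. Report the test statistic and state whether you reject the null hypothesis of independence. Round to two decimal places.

13.17; reject H₀

Row totals: 53, 90, 62. Column totals: 73, 45, 87. Grand total N = 205.
Expected counts (row total × column total / N):
  Red, AA: 53×73/205 = 18.873
  Red, Aa: 53×45/205 = 11.634
  Red, aa: 53×87/205 = 22.493
  Pink, AA: 90×73/205 = 32.049
  Pink, Aa: 90×45/205 = 19.756
  Pink, aa: 90×87/205 = 38.195
  White, AA: 62×73/205 = 22.078
  White, Aa: 62×45/205 = 13.610
  White, aa: 62×87/205 = 26.312
Contributions (O − E)²/E:
  (16 − 18.873)²/18.873 = 0.4374
  (19 − 11.634)²/11.634 = 4.6637
  (18 − 22.493)²/22.493 = 0.8975
  (38 − 32.049)²/32.049 = 1.1050
  (10 − 19.756)²/19.756 = 4.8178
  (42 − 38.195)²/38.195 = 0.3791
  (19 − 22.078)²/22.078 = 0.4291
  (16 − 13.610)²/13.610 = 0.4197
  (27 − 26.312)²/26.312 = 0.0180
χ² = 0.4374 + 4.6637 + 0.8975 + 1.1050 + 4.8178 + 0.3791 + 0.4291 + 0.4197 + 0.0180 = 13.17
df = (3−1)(3−1) = 4. Since 13.17 > 7.779, reject the null hypothesis of independence at α = 0.1.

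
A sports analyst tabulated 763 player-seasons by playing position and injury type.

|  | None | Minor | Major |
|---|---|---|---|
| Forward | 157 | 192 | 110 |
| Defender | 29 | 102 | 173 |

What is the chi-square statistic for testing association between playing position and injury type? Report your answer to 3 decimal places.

Row totals: 459, 304. Column totals: 186, 294, 283. Grand total N = 763.
Expected counts (row total × column total / N):
  Forward, None: 459×186/763 = 111.8925
  Forward, Minor: 459×294/763 = 176.8624
  Forward, Major: 459×283/763 = 170.2451
  Defender, None: 304×186/763 = 74.1075
  Defender, Minor: 304×294/763 = 117.1376
  Defender, Major: 304×283/763 = 112.7549
Contributions (O − E)²/E:
  (157 − 111.8925)²/111.8925 = 18.1843
  (192 − 176.8624)²/176.8624 = 1.2956
  (110 − 170.2451)²/170.2451 = 21.3191
  (29 − 74.1075)²/74.1075 = 27.4559
  (102 − 117.1376)²/117.1376 = 1.9562
  (173 − 112.7549)²/112.7549 = 32.1890
χ² = 18.1843 + 1.2956 + 21.3191 + 27.4559 + 1.9562 + 32.1890 = 102.400

102.400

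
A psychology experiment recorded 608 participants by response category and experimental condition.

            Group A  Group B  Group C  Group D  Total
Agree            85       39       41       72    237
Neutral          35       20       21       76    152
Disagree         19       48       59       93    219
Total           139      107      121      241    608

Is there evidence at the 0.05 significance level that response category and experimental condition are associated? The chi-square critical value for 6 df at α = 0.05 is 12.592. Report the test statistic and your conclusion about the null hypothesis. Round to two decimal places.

59.78; reject H₀

Grand total N = 608.
Expected counts (row total × column total / N):
  Agree, Group A: 237×139/608 = 54.1826
  Agree, Group B: 237×107/608 = 41.7089
  Agree, Group C: 237×121/608 = 47.1661
  Agree, Group D: 237×241/608 = 93.9424
  Neutral, Group A: 152×139/608 = 34.7500
  Neutral, Group B: 152×107/608 = 26.7500
  Neutral, Group C: 152×121/608 = 30.2500
  Neutral, Group D: 152×241/608 = 60.2500
  Disagree, Group A: 219×139/608 = 50.0674
  Disagree, Group B: 219×107/608 = 38.5411
  Disagree, Group C: 219×121/608 = 43.5839
  Disagree, Group D: 219×241/608 = 86.8076
Contributions (O − E)²/E:
  (85 − 54.1826)²/54.1826 = 17.5280
  (39 − 41.7089)²/41.7089 = 0.1759
  (41 − 47.1661)²/47.1661 = 0.8061
  (72 − 93.9424)²/93.9424 = 5.1252
  (35 − 34.7500)²/34.7500 = 0.0018
  (20 − 26.7500)²/26.7500 = 1.7033
  (21 − 30.2500)²/30.2500 = 2.8285
  (76 − 60.2500)²/60.2500 = 4.1172
  (19 − 50.0674)²/50.0674 = 19.2777
  (48 − 38.5411)²/38.5411 = 2.3214
  (59 − 43.5839)²/43.5839 = 5.4528
  (93 − 86.8076)²/86.8076 = 0.4417
χ² = 17.5280 + 0.1759 + 0.8061 + 5.1252 + 0.0018 + 1.7033 + 2.8285 + 4.1172 + 19.2777 + 2.3214 + 5.4528 + 0.4417 = 59.78
df = (3−1)(4−1) = 6. Since 59.78 > 12.592, reject the null hypothesis of independence at α = 0.05.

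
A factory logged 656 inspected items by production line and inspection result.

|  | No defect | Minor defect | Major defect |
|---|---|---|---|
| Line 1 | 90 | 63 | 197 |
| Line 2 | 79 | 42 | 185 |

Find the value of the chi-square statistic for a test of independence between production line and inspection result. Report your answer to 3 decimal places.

2.352

Row totals: 350, 306. Column totals: 169, 105, 382. Grand total N = 656.
Expected counts (row total × column total / N):
  Line 1, No defect: 350×169/656 = 90.1677
  Line 1, Minor defect: 350×105/656 = 56.0213
  Line 1, Major defect: 350×382/656 = 203.8110
  Line 2, No defect: 306×169/656 = 78.8323
  Line 2, Minor defect: 306×105/656 = 48.9787
  Line 2, Major defect: 306×382/656 = 178.1890
Contributions (O − E)²/E:
  (90 − 90.1677)²/90.1677 = 0.0003
  (63 − 56.0213)²/56.0213 = 0.8694
  (197 − 203.8110)²/203.8110 = 0.2276
  (79 − 78.8323)²/78.8323 = 0.0004
  (42 − 48.9787)²/48.9787 = 0.9944
  (185 − 178.1890)²/178.1890 = 0.2603
χ² = 0.0003 + 0.8694 + 0.2276 + 0.0004 + 0.9944 + 0.2603 = 2.352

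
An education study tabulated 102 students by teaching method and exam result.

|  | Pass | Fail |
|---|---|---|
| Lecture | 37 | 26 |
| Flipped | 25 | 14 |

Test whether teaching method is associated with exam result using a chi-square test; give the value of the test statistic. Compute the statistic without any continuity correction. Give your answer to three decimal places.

Row totals: 63, 39. Column totals: 62, 40. Grand total N = 102.
Expected counts (row total × column total / N):
  Lecture, Pass: 63×62/102 = 38.29412
  Lecture, Fail: 63×40/102 = 24.70588
  Flipped, Pass: 39×62/102 = 23.70588
  Flipped, Fail: 39×40/102 = 15.29412
Contributions (O − E)²/E:
  (37 − 38.29412)²/38.29412 = 0.0437
  (26 − 24.70588)²/24.70588 = 0.0678
  (25 − 23.70588)²/23.70588 = 0.0706
  (14 − 15.29412)²/15.29412 = 0.1095
χ² = 0.0437 + 0.0678 + 0.0706 + 0.1095 = 0.292

0.292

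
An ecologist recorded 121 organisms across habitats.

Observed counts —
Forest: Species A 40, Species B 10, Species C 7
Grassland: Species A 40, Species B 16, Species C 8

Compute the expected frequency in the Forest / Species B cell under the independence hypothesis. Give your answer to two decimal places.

12.25

Row total (Forest) = 57; column total (Species B) = 26; grand total N = 121.
Expected count = (row total × column total) / N = 57 × 26 / 121 = 12.25.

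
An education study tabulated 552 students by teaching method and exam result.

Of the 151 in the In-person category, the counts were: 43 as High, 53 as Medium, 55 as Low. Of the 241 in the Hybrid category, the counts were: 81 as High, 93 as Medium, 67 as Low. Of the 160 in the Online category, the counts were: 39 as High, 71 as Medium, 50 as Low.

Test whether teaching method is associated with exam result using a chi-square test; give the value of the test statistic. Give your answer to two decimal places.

6.83

Row totals: 151, 241, 160. Column totals: 163, 217, 172. Grand total N = 552.
Expected counts (row total × column total / N):
  In-person, High: 151×163/552 = 44.589
  In-person, Medium: 151×217/552 = 59.361
  In-person, Low: 151×172/552 = 47.051
  Hybrid, High: 241×163/552 = 71.165
  Hybrid, Medium: 241×217/552 = 94.741
  Hybrid, Low: 241×172/552 = 75.094
  Online, High: 160×163/552 = 47.246
  Online, Medium: 160×217/552 = 62.899
  Online, Low: 160×172/552 = 49.855
Contributions (O − E)²/E:
  (43 − 44.589)²/44.589 = 0.0566
  (53 − 59.361)²/59.361 = 0.6816
  (55 − 47.051)²/47.051 = 1.3429
  (81 − 71.165)²/71.165 = 1.3592
  (93 − 94.741)²/94.741 = 0.0320
  (67 − 75.094)²/75.094 = 0.8724
  (39 − 47.246)²/47.246 = 1.4392
  (71 − 62.899)²/62.899 = 1.0434
  (50 − 49.855)²/49.855 = 0.0004
χ² = 0.0566 + 0.6816 + 1.3429 + 1.3592 + 0.0320 + 0.8724 + 1.4392 + 1.0434 + 0.0004 = 6.83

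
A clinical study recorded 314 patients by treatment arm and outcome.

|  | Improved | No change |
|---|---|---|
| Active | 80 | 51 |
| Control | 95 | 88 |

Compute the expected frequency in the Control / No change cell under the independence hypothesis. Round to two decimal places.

81.01

Row total (Control) = 183; column total (No change) = 139; grand total N = 314.
Expected count = (row total × column total) / N = 183 × 139 / 314 = 81.01.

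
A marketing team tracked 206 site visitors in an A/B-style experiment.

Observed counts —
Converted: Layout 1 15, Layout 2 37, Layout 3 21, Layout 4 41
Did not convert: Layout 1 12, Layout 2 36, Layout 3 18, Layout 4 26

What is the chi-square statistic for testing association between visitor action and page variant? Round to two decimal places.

1.60

Row totals: 114, 92. Column totals: 27, 73, 39, 67. Grand total N = 206.
Expected counts (row total × column total / N):
  Converted, Layout 1: 114×27/206 = 14.942
  Converted, Layout 2: 114×73/206 = 40.398
  Converted, Layout 3: 114×39/206 = 21.583
  Converted, Layout 4: 114×67/206 = 37.078
  Did not convert, Layout 1: 92×27/206 = 12.058
  Did not convert, Layout 2: 92×73/206 = 32.602
  Did not convert, Layout 3: 92×39/206 = 17.417
  Did not convert, Layout 4: 92×67/206 = 29.922
Contributions (O − E)²/E:
  (15 − 14.942)²/14.942 = 0.0002
  (37 − 40.398)²/40.398 = 0.2858
  (21 − 21.583)²/21.583 = 0.0157
  (41 − 37.078)²/37.078 = 0.4149
  (12 − 12.058)²/12.058 = 0.0003
  (36 − 32.602)²/32.602 = 0.3542
  (18 − 17.417)²/17.417 = 0.0195
  (26 − 29.922)²/29.922 = 0.5141
χ² = 0.0002 + 0.2858 + 0.0157 + 0.4149 + 0.0003 + 0.3542 + 0.0195 + 0.5141 = 1.60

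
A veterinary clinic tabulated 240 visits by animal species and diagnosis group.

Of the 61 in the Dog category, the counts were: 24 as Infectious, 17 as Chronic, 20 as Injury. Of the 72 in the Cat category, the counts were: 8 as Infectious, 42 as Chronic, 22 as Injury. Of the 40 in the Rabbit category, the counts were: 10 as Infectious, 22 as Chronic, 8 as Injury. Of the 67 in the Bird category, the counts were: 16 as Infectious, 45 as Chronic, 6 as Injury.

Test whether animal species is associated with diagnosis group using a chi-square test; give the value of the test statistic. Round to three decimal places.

Row totals: 61, 72, 40, 67. Column totals: 58, 126, 56. Grand total N = 240.
Expected counts (row total × column total / N):
  Dog, Infectious: 61×58/240 = 14.7417
  Dog, Chronic: 61×126/240 = 32.0250
  Dog, Injury: 61×56/240 = 14.2333
  Cat, Infectious: 72×58/240 = 17.4000
  Cat, Chronic: 72×126/240 = 37.8000
  Cat, Injury: 72×56/240 = 16.8000
  Rabbit, Infectious: 40×58/240 = 9.6667
  Rabbit, Chronic: 40×126/240 = 21.0000
  Rabbit, Injury: 40×56/240 = 9.3333
  Bird, Infectious: 67×58/240 = 16.1917
  Bird, Chronic: 67×126/240 = 35.1750
  Bird, Injury: 67×56/240 = 15.6333
Contributions (O − E)²/E:
  (24 − 14.7417)²/14.7417 = 5.8145
  (17 − 32.0250)²/32.0250 = 7.0492
  (20 − 14.2333)²/14.2333 = 2.3364
  (8 − 17.4000)²/17.4000 = 5.0782
  (42 − 37.8000)²/37.8000 = 0.4667
  (22 − 16.8000)²/16.8000 = 1.6095
  (10 − 9.6667)²/9.6667 = 0.0115
  (22 − 21.0000)²/21.0000 = 0.0476
  (8 − 9.3333)²/9.3333 = 0.1905
  (16 − 16.1917)²/16.1917 = 0.0023
  (45 − 35.1750)²/35.1750 = 2.7443
  (6 − 15.6333)²/15.6333 = 5.9361
χ² = 5.8145 + 7.0492 + 2.3364 + 5.0782 + 0.4667 + 1.6095 + 0.0115 + 0.0476 + 0.1905 + 0.0023 + 2.7443 + 5.9361 = 31.287

31.287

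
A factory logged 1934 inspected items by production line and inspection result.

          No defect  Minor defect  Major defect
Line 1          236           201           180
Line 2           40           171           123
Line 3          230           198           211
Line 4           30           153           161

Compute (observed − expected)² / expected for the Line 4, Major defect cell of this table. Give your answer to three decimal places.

Row total (Line 4) = 344; column total (Major defect) = 675; N = 1934.
Expected count E = 344 × 675 / 1934 = 120.0620.
Contribution = (O − E)²/E = (161 − 120.0620)² / 120.0620 = 13.959.

13.959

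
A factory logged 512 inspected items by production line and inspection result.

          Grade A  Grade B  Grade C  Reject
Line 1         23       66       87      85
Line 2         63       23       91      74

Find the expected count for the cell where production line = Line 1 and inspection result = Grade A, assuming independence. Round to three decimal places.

43.840

Row total (Line 1) = 261; column total (Grade A) = 86; grand total N = 512.
Expected count = (row total × column total) / N = 261 × 86 / 512 = 43.840.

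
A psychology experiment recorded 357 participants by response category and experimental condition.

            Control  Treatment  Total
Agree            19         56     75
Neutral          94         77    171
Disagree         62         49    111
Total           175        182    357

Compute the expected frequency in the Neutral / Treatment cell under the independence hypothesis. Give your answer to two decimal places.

87.18

Row total (Neutral) = 171; column total (Treatment) = 182; grand total N = 357.
Expected count = (row total × column total) / N = 171 × 182 / 357 = 87.18.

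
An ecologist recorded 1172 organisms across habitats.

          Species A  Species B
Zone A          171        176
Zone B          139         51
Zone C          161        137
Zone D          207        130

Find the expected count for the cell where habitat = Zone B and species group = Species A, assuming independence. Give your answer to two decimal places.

Row total (Zone B) = 190; column total (Species A) = 678; grand total N = 1172.
Expected count = (row total × column total) / N = 190 × 678 / 1172 = 109.91.

109.91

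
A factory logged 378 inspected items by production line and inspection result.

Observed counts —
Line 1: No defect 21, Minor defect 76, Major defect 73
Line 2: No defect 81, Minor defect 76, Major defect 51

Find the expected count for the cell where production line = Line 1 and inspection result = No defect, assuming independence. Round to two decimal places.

45.87

Row total (Line 1) = 170; column total (No defect) = 102; grand total N = 378.
Expected count = (row total × column total) / N = 170 × 102 / 378 = 45.87.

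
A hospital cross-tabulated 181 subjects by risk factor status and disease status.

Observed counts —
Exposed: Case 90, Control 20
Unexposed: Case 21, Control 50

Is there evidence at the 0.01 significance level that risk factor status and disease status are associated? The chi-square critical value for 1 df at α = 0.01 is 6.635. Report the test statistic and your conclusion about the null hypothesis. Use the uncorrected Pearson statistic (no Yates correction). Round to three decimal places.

Row totals: 110, 71. Column totals: 111, 70. Grand total N = 181.
Expected counts (row total × column total / N):
  Exposed, Case: 110×111/181 = 67.4586
  Exposed, Control: 110×70/181 = 42.5414
  Unexposed, Case: 71×111/181 = 43.5414
  Unexposed, Control: 71×70/181 = 27.4586
Contributions (O − E)²/E:
  (90 − 67.4586)²/67.4586 = 7.5322
  (20 − 42.5414)²/42.5414 = 11.9440
  (21 − 43.5414)²/43.5414 = 11.6697
  (50 − 27.4586)²/27.4586 = 18.5048
χ² = 7.5322 + 11.9440 + 11.6697 + 18.5048 = 49.651
df = (2−1)(2−1) = 1. Since 49.651 > 6.635, reject the null hypothesis of independence at α = 0.01.

49.651; reject H₀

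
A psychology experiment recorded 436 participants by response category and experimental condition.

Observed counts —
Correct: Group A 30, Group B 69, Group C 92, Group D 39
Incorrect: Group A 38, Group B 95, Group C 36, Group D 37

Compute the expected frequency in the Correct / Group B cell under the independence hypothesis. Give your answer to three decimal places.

Row total (Correct) = 230; column total (Group B) = 164; grand total N = 436.
Expected count = (row total × column total) / N = 230 × 164 / 436 = 86.514.

86.514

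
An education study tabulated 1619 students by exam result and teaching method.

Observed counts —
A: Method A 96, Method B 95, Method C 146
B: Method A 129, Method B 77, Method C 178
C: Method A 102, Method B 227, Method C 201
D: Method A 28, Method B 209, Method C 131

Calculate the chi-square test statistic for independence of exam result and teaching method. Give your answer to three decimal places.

152.948

Row totals: 337, 384, 530, 368. Column totals: 355, 608, 656. Grand total N = 1619.
Expected counts (row total × column total / N):
  A, Method A: 337×355/1619 = 73.8944
  A, Method B: 337×608/1619 = 126.5571
  A, Method C: 337×656/1619 = 136.5485
  B, Method A: 384×355/1619 = 84.2001
  B, Method B: 384×608/1619 = 144.2075
  B, Method C: 384×656/1619 = 155.5923
  C, Method A: 530×355/1619 = 116.2137
  C, Method B: 530×608/1619 = 199.0364
  C, Method C: 530×656/1619 = 214.7498
  D, Method A: 368×355/1619 = 80.6918
  D, Method B: 368×608/1619 = 138.1989
  D, Method C: 368×656/1619 = 149.1093
Contributions (O − E)²/E:
  (96 − 73.8944)²/73.8944 = 6.6129
  (95 − 126.5571)²/126.5571 = 7.8688
  (146 − 136.5485)²/136.5485 = 0.6542
  (129 − 84.2001)²/84.2001 = 23.8364
  (77 − 144.2075)²/144.2075 = 31.3219
  (178 − 155.5923)²/155.5923 = 3.2271
  (102 − 116.2137)²/116.2137 = 1.7384
  (227 − 199.0364)²/199.0364 = 3.9287
  (201 − 214.7498)²/214.7498 = 0.8804
  (28 − 80.6918)²/80.6918 = 34.4078
  (209 − 138.1989)²/138.1989 = 36.2723
  (131 − 149.1093)²/149.1093 = 2.1994
χ² = 6.6129 + 7.8688 + 0.6542 + 23.8364 + 31.3219 + 3.2271 + 1.7384 + 3.9287 + 0.8804 + 34.4078 + 36.2723 + 2.1994 = 152.948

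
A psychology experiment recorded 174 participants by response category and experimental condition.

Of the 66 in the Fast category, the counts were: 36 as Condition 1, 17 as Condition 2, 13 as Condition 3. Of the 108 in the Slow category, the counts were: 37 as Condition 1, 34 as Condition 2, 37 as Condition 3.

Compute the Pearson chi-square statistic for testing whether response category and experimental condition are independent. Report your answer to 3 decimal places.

Row totals: 66, 108. Column totals: 73, 51, 50. Grand total N = 174.
Expected counts (row total × column total / N):
  Fast, Condition 1: 66×73/174 = 27.6897
  Fast, Condition 2: 66×51/174 = 19.3448
  Fast, Condition 3: 66×50/174 = 18.9655
  Slow, Condition 1: 108×73/174 = 45.3103
  Slow, Condition 2: 108×51/174 = 31.6552
  Slow, Condition 3: 108×50/174 = 31.0345
Contributions (O − E)²/E:
  (36 − 27.6897)²/27.6897 = 2.4941
  (17 − 19.3448)²/19.3448 = 0.2842
  (13 − 18.9655)²/18.9655 = 1.8764
  (37 − 45.3103)²/45.3103 = 1.5242
  (34 − 31.6552)²/31.6552 = 0.1737
  (37 − 31.0345)²/31.0345 = 1.1467
χ² = 2.4941 + 0.2842 + 1.8764 + 1.5242 + 0.1737 + 1.1467 = 7.499

7.499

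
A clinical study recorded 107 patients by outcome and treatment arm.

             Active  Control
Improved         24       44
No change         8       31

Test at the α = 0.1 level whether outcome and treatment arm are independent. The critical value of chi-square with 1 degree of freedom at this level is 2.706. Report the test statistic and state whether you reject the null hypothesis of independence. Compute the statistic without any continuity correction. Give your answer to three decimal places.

Row totals: 68, 39. Column totals: 32, 75. Grand total N = 107.
Expected counts (row total × column total / N):
  Improved, Active: 68×32/107 = 20.3364
  Improved, Control: 68×75/107 = 47.6636
  No change, Active: 39×32/107 = 11.6636
  No change, Control: 39×75/107 = 27.3364
Contributions (O − E)²/E:
  (24 − 20.3364)²/20.3364 = 0.6600
  (44 − 47.6636)²/47.6636 = 0.2816
  (8 − 11.6636)²/11.6636 = 1.1508
  (31 − 27.3364)²/27.3364 = 0.4910
χ² = 0.6600 + 0.2816 + 1.1508 + 0.4910 = 2.583
df = (2−1)(2−1) = 1. Since 2.583 < 2.706, fail to reject the null hypothesis of independence at α = 0.1.

2.583; fail to reject H₀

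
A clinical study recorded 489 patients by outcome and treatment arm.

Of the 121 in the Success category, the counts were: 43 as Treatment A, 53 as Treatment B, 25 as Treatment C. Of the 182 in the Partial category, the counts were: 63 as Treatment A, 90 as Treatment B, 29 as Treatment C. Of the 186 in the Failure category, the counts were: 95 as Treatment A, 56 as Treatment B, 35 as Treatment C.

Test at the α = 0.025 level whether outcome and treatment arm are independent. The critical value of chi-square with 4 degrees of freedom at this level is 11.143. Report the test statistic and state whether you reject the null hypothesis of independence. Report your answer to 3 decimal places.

17.069; reject H₀

Row totals: 121, 182, 186. Column totals: 201, 199, 89. Grand total N = 489.
Expected counts (row total × column total / N):
  Success, Treatment A: 121×201/489 = 49.7362
  Success, Treatment B: 121×199/489 = 49.2413
  Success, Treatment C: 121×89/489 = 22.0225
  Partial, Treatment A: 182×201/489 = 74.8098
  Partial, Treatment B: 182×199/489 = 74.0654
  Partial, Treatment C: 182×89/489 = 33.1247
  Failure, Treatment A: 186×201/489 = 76.4540
  Failure, Treatment B: 186×199/489 = 75.6933
  Failure, Treatment C: 186×89/489 = 33.8528
Contributions (O − E)²/E:
  (43 − 49.7362)²/49.7362 = 0.9123
  (53 − 49.2413)²/49.2413 = 0.2869
  (25 − 22.0225)²/22.0225 = 0.4026
  (63 − 74.8098)²/74.8098 = 1.8643
  (90 − 74.0654)²/74.0654 = 3.4282
  (29 − 33.1247)²/33.1247 = 0.5136
  (95 − 76.4540)²/76.4540 = 4.4988
  (56 − 75.6933)²/75.6933 = 5.1237
  (35 − 33.8528)²/33.8528 = 0.0389
χ² = 0.9123 + 0.2869 + 0.4026 + 1.8643 + 3.4282 + 0.5136 + 4.4988 + 5.1237 + 0.0389 = 17.069
df = (3−1)(3−1) = 4. Since 17.069 > 11.143, reject the null hypothesis of independence at α = 0.025.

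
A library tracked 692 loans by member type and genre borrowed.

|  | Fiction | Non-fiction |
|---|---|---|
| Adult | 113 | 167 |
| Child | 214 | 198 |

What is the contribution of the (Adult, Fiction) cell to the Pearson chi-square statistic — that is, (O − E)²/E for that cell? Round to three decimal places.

2.819

Row total (Adult) = 280; column total (Fiction) = 327; N = 692.
Expected count E = 280 × 327 / 692 = 132.3121.
Contribution = (O − E)²/E = (113 − 132.3121)² / 132.3121 = 2.819.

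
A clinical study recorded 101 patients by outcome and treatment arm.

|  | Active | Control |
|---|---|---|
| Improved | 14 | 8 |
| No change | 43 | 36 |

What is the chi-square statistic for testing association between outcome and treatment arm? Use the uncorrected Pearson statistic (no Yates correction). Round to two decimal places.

Row totals: 22, 79. Column totals: 57, 44. Grand total N = 101.
Expected counts (row total × column total / N):
  Improved, Active: 22×57/101 = 12.416
  Improved, Control: 22×44/101 = 9.584
  No change, Active: 79×57/101 = 44.584
  No change, Control: 79×44/101 = 34.416
Contributions (O − E)²/E:
  (14 − 12.416)²/12.416 = 0.2021
  (8 − 9.584)²/9.584 = 0.2618
  (43 − 44.584)²/44.584 = 0.0563
  (36 − 34.416)²/34.416 = 0.0729
χ² = 0.2021 + 0.2618 + 0.0563 + 0.0729 = 0.59

0.59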